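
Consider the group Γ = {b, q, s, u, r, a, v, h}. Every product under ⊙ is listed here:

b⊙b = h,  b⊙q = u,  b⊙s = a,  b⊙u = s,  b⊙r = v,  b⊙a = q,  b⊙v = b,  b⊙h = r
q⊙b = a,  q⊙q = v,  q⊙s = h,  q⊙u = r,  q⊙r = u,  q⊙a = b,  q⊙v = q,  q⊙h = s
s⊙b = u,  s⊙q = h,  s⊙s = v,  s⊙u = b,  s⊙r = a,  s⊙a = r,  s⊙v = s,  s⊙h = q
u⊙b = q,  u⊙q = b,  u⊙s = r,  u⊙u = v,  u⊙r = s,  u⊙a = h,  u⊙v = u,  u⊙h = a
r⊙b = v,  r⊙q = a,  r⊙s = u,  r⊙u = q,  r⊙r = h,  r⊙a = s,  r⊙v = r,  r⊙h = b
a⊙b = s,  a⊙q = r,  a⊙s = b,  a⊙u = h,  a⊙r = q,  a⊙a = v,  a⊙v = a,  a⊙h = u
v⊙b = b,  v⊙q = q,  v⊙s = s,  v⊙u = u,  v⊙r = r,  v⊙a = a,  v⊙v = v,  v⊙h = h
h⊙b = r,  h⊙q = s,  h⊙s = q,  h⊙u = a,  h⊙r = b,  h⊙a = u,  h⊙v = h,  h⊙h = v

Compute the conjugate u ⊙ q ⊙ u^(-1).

The identity is v. In row u, the entry v sits in column u, so u^(-1) = u.
u ⊙ q = b
b ⊙ u = s

s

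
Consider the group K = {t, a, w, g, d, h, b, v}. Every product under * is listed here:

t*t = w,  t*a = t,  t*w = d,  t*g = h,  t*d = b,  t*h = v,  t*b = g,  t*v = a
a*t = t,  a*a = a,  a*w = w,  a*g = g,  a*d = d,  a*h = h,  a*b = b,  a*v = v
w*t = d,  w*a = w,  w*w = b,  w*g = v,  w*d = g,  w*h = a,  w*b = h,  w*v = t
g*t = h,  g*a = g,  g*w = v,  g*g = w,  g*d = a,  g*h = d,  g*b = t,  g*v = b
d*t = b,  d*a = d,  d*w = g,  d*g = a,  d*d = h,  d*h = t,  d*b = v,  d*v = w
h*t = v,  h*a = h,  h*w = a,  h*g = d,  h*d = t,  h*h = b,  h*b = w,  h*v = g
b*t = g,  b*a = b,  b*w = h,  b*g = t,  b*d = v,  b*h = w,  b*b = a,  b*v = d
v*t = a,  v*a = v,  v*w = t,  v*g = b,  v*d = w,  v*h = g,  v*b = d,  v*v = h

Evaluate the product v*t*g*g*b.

v*t = a
a*g = g
g*g = w
w*b = h

h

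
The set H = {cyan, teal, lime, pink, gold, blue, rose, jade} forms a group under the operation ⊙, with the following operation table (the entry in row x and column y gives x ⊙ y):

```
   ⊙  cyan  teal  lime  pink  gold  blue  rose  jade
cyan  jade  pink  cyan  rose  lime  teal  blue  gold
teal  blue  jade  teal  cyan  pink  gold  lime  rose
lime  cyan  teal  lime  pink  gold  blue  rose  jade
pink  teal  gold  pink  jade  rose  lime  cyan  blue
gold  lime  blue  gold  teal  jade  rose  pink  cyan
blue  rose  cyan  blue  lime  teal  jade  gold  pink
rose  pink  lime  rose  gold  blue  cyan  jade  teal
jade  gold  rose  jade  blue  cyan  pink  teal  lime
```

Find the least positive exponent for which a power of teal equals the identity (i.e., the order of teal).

The identity element is lime (its row matches the header).
teal^1 = teal
teal^2 = teal ⊙ teal = jade
teal^3 = jade ⊙ teal = rose
teal^4 = rose ⊙ teal = lime
The first power of teal equal to the identity is teal^4, so ord(teal) = 4.

4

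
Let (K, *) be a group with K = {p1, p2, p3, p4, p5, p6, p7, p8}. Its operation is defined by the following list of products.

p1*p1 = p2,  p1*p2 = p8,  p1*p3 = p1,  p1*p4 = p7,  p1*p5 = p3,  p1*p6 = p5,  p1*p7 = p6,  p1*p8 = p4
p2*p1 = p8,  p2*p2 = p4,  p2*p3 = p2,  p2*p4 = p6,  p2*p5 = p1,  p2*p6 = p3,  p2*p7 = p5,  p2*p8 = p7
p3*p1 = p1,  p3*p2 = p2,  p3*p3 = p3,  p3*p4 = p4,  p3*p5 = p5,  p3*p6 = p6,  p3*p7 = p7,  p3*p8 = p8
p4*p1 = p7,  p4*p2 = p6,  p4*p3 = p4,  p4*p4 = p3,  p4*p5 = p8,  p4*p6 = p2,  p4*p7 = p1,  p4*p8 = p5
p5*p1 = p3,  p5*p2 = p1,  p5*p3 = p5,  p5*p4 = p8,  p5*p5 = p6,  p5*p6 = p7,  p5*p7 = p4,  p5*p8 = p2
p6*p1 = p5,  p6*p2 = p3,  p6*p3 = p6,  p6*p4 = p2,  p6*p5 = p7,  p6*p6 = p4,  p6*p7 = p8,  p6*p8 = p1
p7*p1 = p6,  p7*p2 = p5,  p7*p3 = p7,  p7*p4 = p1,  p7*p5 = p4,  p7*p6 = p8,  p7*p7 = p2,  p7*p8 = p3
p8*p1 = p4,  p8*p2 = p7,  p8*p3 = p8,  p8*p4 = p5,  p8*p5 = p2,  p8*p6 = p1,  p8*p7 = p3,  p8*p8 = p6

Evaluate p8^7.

p8^1 = p8
p8^2 = p8 * p8 = p6
p8^3 = p6 * p8 = p1
p8^4 = p1 * p8 = p4
p8^5 = p4 * p8 = p5
p8^6 = p5 * p8 = p2
p8^7 = p2 * p8 = p7

p7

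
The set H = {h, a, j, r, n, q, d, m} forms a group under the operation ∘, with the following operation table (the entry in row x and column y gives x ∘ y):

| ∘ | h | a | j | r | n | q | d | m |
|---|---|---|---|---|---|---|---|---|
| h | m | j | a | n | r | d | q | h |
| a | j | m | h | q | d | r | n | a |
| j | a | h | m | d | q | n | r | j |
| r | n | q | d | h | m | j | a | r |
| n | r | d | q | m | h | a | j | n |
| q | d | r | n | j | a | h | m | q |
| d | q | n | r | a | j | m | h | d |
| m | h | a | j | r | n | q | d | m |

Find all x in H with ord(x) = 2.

{a, h, j}

Identity is m. Compute the order of each non-identity element by repeated multiplication:
  h: h → m  (order 2)
  a: a → m  (order 2)
  j: j → m  (order 2)
  r: r → h → n → m  (order 4)
  n: n → h → r → m  (order 4)
  q: q → h → d → m  (order 4)
  d: d → h → q → m  (order 4)
Elements of order 2: {a, h, j}.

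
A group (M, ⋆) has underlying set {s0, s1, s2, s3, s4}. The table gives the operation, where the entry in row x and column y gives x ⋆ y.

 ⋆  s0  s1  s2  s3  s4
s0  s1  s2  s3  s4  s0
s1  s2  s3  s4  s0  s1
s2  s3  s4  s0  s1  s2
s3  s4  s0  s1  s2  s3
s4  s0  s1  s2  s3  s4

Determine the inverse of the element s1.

s2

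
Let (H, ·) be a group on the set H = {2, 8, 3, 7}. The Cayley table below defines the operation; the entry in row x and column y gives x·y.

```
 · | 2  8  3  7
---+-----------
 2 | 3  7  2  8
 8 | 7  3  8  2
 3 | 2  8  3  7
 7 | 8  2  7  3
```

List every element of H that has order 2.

{2, 7, 8}

Identity is 3. Compute the order of each non-identity element by repeated multiplication:
  2: 2 → 3  (order 2)
  8: 8 → 3  (order 2)
  7: 7 → 3  (order 2)
Elements of order 2: {2, 7, 8}.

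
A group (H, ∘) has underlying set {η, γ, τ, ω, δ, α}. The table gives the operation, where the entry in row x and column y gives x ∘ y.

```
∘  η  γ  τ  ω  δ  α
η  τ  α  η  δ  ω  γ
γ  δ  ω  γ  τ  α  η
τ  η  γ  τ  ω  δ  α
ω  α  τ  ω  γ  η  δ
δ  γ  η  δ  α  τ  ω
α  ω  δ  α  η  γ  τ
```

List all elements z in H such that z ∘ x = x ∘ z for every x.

An element z is central iff its row equals its column in the table.
For α: α ∘ γ = δ ≠ η = γ ∘ α, so α ∉ Z.
Checking each element this way leaves Z(H) = {τ}.

{τ}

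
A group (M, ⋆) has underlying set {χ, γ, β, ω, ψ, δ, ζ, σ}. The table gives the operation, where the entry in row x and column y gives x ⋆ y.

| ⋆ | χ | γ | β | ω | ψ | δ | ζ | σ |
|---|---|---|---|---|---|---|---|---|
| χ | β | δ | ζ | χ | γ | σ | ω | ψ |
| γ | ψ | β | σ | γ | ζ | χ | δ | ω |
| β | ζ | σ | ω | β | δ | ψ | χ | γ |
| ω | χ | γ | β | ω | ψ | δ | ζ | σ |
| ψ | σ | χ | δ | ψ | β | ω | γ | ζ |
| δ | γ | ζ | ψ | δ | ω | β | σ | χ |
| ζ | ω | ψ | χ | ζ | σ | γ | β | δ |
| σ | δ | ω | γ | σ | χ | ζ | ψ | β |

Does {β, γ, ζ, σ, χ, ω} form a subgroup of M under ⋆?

σ ⋆ ζ = ψ, which is not in {β, γ, ζ, σ, χ, ω}.
The subset is not closed under ⋆, so it is not a subgroup.
(Structurally, M here is isomorphic to the quaternion group Q_8.)

No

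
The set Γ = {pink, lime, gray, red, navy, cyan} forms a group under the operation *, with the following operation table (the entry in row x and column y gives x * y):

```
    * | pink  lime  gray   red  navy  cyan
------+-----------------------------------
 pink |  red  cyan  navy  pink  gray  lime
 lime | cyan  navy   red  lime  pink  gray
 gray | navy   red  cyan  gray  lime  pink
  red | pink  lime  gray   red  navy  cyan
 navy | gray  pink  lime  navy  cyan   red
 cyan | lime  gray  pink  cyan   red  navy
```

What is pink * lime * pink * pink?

pink * lime = cyan
cyan * pink = lime
lime * pink = cyan
(Structurally, Γ here is isomorphic to the cyclic group Z_6.)

cyan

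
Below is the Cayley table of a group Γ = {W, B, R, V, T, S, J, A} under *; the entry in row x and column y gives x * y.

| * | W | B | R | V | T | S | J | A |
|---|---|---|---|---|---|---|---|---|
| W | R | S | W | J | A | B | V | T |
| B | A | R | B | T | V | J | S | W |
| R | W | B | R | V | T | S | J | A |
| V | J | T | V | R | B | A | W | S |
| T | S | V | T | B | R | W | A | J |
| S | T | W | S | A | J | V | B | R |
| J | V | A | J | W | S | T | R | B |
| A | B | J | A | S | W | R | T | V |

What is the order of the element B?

2

The identity element is R (its row matches the header).
B^1 = B
B^2 = B * B = R
The first power of B equal to the identity is B^2, so ord(B) = 2.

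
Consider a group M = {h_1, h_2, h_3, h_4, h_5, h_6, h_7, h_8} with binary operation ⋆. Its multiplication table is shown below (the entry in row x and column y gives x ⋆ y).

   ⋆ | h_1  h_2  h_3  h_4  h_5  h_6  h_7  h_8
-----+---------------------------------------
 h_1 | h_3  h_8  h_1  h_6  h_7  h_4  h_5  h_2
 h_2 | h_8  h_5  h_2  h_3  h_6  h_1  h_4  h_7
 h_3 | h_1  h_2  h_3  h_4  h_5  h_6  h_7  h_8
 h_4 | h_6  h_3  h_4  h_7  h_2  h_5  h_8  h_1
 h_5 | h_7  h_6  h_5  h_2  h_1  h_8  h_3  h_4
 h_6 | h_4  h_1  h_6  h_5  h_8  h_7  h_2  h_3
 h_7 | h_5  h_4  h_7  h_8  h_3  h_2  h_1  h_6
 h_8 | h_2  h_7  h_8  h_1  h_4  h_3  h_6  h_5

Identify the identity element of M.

h_3

The identity e satisfies e ⋆ x = x for all x, so its row in the table reproduces the column headers.
Row h_3 reads: h_1, h_2, h_3, h_4, h_5, h_6, h_7, h_8 — exactly the header order. So h_3 is the identity.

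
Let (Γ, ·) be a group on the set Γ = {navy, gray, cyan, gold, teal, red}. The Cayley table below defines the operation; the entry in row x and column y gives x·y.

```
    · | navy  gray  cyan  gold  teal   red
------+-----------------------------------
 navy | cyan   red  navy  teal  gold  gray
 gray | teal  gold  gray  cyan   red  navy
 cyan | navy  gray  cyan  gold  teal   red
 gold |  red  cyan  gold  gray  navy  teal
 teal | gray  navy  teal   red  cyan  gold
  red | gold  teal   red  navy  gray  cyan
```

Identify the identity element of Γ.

cyan

The identity e satisfies e·x = x for all x, so its row in the table reproduces the column headers.
Row cyan reads: navy, gray, cyan, gold, teal, red — exactly the header order. So cyan is the identity.
(Structurally, Γ here is isomorphic to the symmetric group S_3.)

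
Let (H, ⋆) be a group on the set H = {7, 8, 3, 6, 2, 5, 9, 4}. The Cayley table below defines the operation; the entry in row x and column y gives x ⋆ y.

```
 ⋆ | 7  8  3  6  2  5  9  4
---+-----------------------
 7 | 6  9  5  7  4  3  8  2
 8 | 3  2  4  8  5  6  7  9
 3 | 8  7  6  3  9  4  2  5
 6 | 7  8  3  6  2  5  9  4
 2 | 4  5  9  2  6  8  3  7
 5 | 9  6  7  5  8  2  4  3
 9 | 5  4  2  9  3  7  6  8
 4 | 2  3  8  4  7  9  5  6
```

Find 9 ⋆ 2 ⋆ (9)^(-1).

2

The identity is 6. In row 9, the entry 6 sits in column 9, so 9^(-1) = 9.
9 ⋆ 2 = 3
3 ⋆ 9 = 2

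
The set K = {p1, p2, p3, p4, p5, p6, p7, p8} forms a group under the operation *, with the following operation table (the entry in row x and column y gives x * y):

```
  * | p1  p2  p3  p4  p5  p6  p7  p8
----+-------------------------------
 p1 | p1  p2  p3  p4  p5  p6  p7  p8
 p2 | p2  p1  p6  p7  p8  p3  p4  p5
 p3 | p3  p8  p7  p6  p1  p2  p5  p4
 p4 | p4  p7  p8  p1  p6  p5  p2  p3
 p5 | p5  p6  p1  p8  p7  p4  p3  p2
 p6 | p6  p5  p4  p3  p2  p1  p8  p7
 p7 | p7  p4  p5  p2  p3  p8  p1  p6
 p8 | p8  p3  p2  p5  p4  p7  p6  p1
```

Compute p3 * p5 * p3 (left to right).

p3

p3 * p5 = p1
p1 * p3 = p3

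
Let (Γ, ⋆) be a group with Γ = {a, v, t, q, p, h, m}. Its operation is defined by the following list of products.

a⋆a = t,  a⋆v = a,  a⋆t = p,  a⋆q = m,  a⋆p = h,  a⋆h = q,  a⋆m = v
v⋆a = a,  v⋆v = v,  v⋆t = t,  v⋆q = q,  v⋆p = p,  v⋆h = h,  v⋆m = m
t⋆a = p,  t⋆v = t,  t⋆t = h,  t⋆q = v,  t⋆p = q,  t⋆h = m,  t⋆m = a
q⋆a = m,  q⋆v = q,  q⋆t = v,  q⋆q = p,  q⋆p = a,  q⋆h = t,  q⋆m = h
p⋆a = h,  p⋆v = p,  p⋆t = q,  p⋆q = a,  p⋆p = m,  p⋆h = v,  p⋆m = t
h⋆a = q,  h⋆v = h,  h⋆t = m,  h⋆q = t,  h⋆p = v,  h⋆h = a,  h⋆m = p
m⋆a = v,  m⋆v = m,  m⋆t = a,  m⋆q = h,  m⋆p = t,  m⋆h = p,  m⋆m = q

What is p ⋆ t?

Read row p, column t: p ⋆ t = q.

q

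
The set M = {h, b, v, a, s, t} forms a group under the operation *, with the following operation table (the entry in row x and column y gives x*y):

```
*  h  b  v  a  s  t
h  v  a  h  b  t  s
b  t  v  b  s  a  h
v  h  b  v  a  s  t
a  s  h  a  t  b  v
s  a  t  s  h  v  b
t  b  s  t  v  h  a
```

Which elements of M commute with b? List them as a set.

{b, v}

Compare row b with column b entry by entry.
s*b = t but b*s = a, so s does not.
Collecting the elements that commute with b: C(b) = {b, v}.
(Structurally, M here is isomorphic to the symmetric group S_3.)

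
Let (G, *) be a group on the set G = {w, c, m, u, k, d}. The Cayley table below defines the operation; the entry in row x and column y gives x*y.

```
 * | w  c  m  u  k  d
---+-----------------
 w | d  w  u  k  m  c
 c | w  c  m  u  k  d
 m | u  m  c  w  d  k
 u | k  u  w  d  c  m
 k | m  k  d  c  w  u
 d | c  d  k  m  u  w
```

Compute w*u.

Read row w, column u: w*u = k.
(Structurally, G here is isomorphic to the cyclic group Z_6.)

k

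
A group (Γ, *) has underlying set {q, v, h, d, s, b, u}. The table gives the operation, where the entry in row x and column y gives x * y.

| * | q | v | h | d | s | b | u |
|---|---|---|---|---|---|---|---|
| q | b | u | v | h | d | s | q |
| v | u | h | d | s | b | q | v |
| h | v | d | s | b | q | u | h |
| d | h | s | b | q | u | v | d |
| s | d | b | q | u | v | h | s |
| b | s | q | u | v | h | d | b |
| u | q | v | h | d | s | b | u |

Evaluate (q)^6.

v

q^1 = q
q^2 = q * q = b
q^3 = b * q = s
q^4 = s * q = d
q^5 = d * q = h
q^6 = h * q = v
(Structurally, Γ here is isomorphic to the cyclic group Z_7.)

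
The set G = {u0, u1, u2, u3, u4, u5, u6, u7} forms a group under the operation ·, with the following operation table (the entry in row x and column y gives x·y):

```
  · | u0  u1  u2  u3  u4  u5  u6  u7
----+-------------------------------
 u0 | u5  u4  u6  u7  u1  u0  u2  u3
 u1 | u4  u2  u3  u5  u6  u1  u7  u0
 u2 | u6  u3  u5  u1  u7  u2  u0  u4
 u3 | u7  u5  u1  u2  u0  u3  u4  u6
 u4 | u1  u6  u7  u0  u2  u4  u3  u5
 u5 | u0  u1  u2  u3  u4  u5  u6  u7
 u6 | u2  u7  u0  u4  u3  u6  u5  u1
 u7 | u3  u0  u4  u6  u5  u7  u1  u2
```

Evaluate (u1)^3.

u1^1 = u1
u1^2 = u1·u1 = u2
u1^3 = u2·u1 = u3

u3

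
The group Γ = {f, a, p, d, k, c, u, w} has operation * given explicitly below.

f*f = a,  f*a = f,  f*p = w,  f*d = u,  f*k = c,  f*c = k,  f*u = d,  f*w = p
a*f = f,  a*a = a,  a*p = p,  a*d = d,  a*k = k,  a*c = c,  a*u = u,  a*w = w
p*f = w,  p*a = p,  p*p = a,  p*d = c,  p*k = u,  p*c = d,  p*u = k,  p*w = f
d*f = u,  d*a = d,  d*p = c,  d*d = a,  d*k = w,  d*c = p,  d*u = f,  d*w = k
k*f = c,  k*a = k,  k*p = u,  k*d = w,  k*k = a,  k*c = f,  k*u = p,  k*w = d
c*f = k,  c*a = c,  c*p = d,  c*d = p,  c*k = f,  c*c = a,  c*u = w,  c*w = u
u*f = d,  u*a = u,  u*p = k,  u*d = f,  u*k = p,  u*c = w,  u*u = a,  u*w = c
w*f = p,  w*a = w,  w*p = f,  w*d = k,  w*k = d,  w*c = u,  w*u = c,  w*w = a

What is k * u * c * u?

k * u = p
p * c = d
d * u = f
(Structurally, Γ here is isomorphic to the elementary abelian group (Z_2)^3.)

f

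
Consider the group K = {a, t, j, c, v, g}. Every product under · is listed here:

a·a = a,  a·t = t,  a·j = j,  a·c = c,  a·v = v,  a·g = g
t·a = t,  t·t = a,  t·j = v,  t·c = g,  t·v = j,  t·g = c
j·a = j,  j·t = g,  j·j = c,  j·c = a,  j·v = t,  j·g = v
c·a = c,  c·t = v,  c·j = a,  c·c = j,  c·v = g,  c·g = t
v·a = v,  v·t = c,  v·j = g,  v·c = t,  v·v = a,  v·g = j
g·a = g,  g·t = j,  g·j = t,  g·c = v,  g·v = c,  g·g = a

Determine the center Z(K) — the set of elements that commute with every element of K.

An element z is central iff its row equals its column in the table.
For t: t·c = g ≠ v = c·t, so t ∉ Z.
Checking each element this way leaves Z(K) = {a}.
(Structurally, K here is isomorphic to the symmetric group S_3.)

{a}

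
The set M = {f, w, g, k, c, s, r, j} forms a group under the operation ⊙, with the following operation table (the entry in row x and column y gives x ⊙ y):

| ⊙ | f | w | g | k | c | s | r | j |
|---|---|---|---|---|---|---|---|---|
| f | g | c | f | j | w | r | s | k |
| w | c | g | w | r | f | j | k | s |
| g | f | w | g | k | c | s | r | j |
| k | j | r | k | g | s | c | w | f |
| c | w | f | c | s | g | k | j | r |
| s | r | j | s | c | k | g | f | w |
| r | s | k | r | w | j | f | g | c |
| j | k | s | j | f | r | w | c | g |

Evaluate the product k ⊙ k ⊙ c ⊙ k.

s

k ⊙ k = g
g ⊙ c = c
c ⊙ k = s
(Structurally, M here is isomorphic to the elementary abelian group (Z_2)^3.)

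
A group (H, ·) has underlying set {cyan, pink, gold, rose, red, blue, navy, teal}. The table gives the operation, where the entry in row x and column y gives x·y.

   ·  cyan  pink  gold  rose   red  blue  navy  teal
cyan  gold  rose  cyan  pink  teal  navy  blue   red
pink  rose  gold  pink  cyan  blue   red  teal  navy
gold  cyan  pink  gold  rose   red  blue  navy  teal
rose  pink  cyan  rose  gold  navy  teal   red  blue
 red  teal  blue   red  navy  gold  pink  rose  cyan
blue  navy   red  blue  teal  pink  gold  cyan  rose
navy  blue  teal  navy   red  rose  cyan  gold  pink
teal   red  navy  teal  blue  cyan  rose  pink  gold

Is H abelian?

Yes

Check whether the table is symmetric across its main diagonal.
Every entry (row x, col y) equals the entry (row y, col x), so H is abelian.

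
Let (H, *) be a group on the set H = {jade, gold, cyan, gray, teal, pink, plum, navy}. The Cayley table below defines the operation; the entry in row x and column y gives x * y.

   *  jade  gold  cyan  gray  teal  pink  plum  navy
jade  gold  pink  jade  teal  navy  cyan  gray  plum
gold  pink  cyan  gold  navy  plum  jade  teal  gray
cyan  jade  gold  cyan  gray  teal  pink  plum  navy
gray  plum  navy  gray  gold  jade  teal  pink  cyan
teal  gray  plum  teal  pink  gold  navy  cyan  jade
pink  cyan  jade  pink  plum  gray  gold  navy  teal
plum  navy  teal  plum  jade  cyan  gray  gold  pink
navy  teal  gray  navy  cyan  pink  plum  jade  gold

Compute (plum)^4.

plum^1 = plum
plum^2 = plum * plum = gold
plum^3 = gold * plum = teal
plum^4 = teal * plum = cyan

cyan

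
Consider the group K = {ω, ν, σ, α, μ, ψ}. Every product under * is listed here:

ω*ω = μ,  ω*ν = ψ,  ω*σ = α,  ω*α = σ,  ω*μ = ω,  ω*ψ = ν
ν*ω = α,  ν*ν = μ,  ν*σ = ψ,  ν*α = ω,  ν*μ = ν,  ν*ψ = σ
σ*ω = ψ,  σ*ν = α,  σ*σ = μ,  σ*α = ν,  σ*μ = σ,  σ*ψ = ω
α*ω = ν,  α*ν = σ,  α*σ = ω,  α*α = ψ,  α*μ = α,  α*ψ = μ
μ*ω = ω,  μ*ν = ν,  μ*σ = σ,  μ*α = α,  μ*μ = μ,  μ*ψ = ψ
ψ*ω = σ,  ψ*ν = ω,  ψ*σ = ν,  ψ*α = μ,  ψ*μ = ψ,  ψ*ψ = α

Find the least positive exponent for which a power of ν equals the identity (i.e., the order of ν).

The identity element is μ (its row matches the header).
ν^1 = ν
ν^2 = ν * ν = μ
The first power of ν equal to the identity is ν^2, so ord(ν) = 2.

2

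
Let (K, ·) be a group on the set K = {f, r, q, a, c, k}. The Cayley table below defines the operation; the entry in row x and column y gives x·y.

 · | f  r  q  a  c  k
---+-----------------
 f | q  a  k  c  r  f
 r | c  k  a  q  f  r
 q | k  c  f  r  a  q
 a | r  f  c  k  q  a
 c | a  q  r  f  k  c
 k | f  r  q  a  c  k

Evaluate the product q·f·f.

q·f = k
k·f = f

f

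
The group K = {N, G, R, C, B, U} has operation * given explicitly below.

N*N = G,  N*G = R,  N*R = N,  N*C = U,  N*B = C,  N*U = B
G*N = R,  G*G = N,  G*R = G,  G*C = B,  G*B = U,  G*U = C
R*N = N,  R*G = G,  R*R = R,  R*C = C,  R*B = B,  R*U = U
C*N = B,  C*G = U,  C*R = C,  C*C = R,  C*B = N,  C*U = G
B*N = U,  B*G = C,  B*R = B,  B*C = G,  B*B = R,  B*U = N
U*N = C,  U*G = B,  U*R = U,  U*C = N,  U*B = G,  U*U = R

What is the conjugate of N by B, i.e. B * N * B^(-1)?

The identity is R. In row B, the entry R sits in column B, so B^(-1) = B.
B * N = U
U * B = G

G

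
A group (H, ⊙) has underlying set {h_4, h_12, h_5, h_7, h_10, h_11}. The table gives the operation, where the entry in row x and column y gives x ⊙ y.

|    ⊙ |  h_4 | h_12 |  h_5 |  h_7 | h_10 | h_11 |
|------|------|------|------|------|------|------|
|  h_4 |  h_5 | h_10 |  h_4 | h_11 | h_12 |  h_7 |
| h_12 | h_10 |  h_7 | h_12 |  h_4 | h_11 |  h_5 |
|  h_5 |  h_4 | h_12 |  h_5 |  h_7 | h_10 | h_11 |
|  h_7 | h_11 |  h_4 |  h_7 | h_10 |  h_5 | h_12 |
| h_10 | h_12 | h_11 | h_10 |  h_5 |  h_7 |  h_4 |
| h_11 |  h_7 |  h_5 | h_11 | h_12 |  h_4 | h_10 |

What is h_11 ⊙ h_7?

h_12

Read row h_11, column h_7: h_11 ⊙ h_7 = h_12.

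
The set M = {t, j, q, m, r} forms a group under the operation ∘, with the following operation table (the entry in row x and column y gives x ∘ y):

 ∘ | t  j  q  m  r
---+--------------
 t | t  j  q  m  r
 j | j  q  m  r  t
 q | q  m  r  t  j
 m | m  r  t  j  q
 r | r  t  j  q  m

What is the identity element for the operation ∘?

t

The identity e satisfies e ∘ x = x for all x, so its row in the table reproduces the column headers.
Row t reads: t, j, q, m, r — exactly the header order. So t is the identity.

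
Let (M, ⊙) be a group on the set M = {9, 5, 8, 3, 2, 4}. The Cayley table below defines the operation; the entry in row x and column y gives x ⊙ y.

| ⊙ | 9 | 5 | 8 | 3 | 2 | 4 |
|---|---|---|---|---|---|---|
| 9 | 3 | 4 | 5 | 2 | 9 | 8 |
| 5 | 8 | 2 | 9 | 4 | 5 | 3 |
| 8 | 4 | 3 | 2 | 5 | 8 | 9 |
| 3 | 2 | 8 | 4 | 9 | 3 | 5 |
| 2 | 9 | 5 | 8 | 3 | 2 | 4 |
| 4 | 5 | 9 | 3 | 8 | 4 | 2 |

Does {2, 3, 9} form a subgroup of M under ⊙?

Yes

{2, 3, 9} contains the identity 2.
Checking products: every product of two elements of {2, 3, 9} (read from the table) lies in {2, 3, 9}, so the set is closed.
In a finite group, a nonempty closed subset is a subgroup. So {2, 3, 9} ≤ M.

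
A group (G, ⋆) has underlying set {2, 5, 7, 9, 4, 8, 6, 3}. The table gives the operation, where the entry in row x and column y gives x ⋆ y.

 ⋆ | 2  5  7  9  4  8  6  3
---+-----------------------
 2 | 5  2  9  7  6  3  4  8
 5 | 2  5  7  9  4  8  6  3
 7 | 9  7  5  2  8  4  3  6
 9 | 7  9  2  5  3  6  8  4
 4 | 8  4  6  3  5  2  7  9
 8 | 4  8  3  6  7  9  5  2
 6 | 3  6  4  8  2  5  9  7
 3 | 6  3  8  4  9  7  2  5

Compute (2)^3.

2^1 = 2
2^2 = 2 ⋆ 2 = 5
2^3 = 5 ⋆ 2 = 2

2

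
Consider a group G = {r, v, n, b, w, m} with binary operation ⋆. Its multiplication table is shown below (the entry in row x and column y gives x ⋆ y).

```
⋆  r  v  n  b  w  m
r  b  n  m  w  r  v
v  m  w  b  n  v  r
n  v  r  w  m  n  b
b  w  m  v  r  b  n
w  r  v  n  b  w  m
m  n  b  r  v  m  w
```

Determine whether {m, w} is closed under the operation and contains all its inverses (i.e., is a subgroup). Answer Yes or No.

Yes

{m, w} contains the identity w.
Checking products: every product of two elements of {m, w} (read from the table) lies in {m, w}, so the set is closed.
In a finite group, a nonempty closed subset is a subgroup. So {m, w} ≤ G.
(Structurally, G here is isomorphic to the symmetric group S_3.)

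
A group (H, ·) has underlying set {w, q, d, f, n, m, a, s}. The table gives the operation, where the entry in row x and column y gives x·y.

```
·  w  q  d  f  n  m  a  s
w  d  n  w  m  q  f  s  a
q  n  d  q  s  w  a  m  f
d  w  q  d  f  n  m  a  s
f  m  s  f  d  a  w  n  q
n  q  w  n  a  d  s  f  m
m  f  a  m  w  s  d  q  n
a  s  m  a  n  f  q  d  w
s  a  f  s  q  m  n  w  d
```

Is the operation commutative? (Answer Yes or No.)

Check whether the table is symmetric across its main diagonal.
Every entry (row x, col y) equals the entry (row y, col x), so H is abelian.
(In fact H ≅ the elementary abelian group (Z_2)^3.)

Yes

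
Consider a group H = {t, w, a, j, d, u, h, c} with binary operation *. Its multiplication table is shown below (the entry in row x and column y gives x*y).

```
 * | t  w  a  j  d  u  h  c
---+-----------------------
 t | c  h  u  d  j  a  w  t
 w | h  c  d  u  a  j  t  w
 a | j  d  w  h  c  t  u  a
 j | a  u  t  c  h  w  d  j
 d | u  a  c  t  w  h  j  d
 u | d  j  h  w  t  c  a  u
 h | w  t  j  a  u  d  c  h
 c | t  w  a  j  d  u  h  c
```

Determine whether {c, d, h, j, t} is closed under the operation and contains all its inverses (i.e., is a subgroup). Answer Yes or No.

d*d = w, which is not in {c, d, h, j, t}.
The subset is not closed under *, so it is not a subgroup.

No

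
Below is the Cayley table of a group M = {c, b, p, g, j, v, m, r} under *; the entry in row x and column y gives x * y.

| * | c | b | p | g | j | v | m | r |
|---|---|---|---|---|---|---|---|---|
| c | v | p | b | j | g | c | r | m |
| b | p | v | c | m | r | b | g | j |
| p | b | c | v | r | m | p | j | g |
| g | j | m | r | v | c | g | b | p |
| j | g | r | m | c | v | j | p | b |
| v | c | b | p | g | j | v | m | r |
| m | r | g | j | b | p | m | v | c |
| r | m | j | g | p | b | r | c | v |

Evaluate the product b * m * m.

b

b * m = g
g * m = b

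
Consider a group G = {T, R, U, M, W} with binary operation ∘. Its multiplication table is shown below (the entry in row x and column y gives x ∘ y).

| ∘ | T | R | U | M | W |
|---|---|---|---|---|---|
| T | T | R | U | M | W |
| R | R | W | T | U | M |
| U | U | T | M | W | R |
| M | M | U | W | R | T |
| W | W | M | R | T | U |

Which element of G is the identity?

T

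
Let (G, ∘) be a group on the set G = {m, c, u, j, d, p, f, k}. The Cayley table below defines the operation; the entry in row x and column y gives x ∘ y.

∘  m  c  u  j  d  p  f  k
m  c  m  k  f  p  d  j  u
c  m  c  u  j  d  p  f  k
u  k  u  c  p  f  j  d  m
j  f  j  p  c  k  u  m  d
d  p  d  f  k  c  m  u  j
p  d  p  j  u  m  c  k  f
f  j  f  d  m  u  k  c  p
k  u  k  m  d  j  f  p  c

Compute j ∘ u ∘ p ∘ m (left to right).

j ∘ u = p
p ∘ p = c
c ∘ m = m
(Structurally, G here is isomorphic to the elementary abelian group (Z_2)^3.)

m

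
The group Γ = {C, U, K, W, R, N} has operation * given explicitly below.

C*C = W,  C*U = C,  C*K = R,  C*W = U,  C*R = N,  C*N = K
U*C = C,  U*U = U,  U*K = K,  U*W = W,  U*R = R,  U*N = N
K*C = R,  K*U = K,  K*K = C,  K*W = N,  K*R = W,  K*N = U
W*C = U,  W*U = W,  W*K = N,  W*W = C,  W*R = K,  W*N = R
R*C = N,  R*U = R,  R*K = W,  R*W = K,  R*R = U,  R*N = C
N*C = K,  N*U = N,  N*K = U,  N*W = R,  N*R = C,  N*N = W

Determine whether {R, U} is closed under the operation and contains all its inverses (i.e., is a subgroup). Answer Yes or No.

Yes

{R, U} contains the identity U.
Checking products: every product of two elements of {R, U} (read from the table) lies in {R, U}, so the set is closed.
In a finite group, a nonempty closed subset is a subgroup. So {R, U} ≤ Γ.
(Structurally, Γ here is isomorphic to the cyclic group Z_6.)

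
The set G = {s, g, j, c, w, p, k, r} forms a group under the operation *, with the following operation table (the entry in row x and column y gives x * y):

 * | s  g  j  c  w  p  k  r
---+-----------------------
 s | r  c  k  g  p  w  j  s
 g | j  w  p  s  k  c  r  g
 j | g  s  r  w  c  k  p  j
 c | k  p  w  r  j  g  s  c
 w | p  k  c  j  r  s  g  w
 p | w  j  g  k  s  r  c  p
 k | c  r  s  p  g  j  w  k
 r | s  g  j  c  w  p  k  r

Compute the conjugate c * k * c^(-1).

The identity is r. In row c, the entry r sits in column c, so c^(-1) = c.
c * k = s
s * c = g

g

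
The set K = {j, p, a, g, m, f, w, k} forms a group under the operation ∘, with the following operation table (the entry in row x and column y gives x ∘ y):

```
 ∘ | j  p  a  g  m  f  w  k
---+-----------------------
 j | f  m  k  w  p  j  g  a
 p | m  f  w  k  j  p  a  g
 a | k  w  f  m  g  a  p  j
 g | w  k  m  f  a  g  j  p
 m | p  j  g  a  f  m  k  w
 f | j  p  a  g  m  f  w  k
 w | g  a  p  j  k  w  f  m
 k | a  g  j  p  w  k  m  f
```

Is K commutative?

Check whether the table is symmetric across its main diagonal.
Every entry (row x, col y) equals the entry (row y, col x), so K is abelian.
(In fact K ≅ the elementary abelian group (Z_2)^3.)

Yes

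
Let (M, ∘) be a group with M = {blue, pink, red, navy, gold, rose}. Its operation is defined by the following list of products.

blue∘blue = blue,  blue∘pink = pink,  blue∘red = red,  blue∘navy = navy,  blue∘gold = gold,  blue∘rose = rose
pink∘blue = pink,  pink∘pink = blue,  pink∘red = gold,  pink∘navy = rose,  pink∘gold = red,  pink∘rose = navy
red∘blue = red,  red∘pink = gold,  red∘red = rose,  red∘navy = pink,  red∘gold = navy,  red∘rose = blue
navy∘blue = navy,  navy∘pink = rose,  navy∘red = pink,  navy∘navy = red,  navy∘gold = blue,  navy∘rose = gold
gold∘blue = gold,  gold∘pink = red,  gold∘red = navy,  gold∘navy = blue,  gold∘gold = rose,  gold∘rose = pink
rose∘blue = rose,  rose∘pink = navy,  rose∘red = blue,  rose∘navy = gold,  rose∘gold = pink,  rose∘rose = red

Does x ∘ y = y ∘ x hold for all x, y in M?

Yes

Check whether the table is symmetric across its main diagonal.
Every entry (row x, col y) equals the entry (row y, col x), so M is abelian.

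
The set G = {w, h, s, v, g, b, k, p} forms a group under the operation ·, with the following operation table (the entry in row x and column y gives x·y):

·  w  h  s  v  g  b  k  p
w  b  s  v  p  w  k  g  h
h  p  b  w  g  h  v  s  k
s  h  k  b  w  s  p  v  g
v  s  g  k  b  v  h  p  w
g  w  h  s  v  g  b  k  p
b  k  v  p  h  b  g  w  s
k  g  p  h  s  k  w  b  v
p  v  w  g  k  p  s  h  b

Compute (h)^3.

v

h^1 = h
h^2 = h·h = b
h^3 = b·h = v
(Structurally, G here is isomorphic to the quaternion group Q_8.)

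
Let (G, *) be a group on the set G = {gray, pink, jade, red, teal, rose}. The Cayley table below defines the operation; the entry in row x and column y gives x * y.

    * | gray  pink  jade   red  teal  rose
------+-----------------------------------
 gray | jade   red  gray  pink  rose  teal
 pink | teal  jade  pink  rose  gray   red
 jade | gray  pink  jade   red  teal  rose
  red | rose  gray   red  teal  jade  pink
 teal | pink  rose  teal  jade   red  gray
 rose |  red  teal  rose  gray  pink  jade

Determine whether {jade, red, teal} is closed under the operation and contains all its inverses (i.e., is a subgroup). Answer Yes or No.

{jade, red, teal} contains the identity jade.
Checking products: every product of two elements of {jade, red, teal} (read from the table) lies in {jade, red, teal}, so the set is closed.
In a finite group, a nonempty closed subset is a subgroup. So {jade, red, teal} ≤ G.

Yes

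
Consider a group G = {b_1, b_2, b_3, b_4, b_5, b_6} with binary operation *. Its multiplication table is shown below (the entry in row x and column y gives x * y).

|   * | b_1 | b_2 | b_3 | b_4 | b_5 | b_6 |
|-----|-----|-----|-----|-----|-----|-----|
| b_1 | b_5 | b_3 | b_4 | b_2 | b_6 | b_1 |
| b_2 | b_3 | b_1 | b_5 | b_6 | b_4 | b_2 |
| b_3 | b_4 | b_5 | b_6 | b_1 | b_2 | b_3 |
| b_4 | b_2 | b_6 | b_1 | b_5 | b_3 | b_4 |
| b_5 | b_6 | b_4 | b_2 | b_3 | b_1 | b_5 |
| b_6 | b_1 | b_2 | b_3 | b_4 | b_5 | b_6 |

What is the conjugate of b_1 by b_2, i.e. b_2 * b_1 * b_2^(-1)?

The identity is b_6. In row b_2, the entry b_6 sits in column b_4, so b_2^(-1) = b_4.
b_2 * b_1 = b_3
b_3 * b_4 = b_1
(Structurally, G here is isomorphic to the cyclic group Z_6.)

b_1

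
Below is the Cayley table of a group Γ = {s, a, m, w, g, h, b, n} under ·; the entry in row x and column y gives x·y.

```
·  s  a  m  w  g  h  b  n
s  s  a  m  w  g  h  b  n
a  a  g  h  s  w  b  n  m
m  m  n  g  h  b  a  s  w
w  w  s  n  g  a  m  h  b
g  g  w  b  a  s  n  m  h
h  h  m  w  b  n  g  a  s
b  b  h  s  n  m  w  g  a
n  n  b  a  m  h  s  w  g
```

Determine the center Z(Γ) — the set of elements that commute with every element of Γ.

{g, s}

An element z is central iff its row equals its column in the table.
For m: m·a = n ≠ h = a·m, so m ∉ Z.
Checking each element this way leaves Z(Γ) = {g, s}.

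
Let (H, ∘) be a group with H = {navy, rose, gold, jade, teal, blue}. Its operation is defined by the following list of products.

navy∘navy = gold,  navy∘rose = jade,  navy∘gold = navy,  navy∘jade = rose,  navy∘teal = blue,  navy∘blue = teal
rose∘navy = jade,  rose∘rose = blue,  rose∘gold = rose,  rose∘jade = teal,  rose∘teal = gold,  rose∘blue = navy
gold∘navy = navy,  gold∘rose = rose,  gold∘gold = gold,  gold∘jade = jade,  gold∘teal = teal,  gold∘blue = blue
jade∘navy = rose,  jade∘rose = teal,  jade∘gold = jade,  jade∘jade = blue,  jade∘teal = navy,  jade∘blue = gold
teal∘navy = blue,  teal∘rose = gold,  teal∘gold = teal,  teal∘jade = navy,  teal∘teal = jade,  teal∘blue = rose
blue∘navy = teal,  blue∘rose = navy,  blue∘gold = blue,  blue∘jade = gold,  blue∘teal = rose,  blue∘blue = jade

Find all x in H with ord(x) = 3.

Identity is gold. Compute the order of each non-identity element by repeated multiplication:
  navy: navy → gold  (order 2)
  rose: rose → blue → navy → jade → teal → gold  (order 6)
  jade: jade → blue → gold  (order 3)
  teal: teal → jade → navy → blue → rose → gold  (order 6)
  blue: blue → jade → gold  (order 3)
Elements of order 3: {blue, jade}.
(Structurally, H here is isomorphic to the cyclic group Z_6.)

{blue, jade}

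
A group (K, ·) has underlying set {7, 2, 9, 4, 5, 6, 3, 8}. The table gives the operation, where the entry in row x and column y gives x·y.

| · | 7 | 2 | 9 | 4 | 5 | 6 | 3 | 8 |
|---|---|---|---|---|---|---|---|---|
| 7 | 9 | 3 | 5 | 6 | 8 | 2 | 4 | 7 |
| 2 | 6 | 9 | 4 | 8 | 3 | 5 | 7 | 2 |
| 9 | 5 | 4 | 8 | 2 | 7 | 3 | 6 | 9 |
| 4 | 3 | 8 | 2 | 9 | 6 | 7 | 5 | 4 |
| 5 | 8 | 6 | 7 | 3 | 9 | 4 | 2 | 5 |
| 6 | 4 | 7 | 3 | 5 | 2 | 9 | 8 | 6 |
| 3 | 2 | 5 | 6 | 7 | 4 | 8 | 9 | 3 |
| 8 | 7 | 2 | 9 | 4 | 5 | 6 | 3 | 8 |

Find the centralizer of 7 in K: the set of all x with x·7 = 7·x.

{5, 7, 8, 9}

Compare row 7 with column 7 entry by entry.
9·7 = 5 = 7·9, so 9 commutes with 7.
2·7 = 6 but 7·2 = 3, so 2 does not.
Collecting the elements that commute with 7: C(7) = {5, 7, 8, 9}.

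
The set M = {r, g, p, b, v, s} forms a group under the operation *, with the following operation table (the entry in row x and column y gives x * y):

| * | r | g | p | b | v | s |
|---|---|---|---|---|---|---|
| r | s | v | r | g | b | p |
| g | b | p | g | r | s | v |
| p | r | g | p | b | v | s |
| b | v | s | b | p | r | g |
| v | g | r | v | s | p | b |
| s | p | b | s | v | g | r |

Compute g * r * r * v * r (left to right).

g * r = b
b * r = v
v * v = p
p * r = r
(Structurally, M here is isomorphic to the symmetric group S_3.)

r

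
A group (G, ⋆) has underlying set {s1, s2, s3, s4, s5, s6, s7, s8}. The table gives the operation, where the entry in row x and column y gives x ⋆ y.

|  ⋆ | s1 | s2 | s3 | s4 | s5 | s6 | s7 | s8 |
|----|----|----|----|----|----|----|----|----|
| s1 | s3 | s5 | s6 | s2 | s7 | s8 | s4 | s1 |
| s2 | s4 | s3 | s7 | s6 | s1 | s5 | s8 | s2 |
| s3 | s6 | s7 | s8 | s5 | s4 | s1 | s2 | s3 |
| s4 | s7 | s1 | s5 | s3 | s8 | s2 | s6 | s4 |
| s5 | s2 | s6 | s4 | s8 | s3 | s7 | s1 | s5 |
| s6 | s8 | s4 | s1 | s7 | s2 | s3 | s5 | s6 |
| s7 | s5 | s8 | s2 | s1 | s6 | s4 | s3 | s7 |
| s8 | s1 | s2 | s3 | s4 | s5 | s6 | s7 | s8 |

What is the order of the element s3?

2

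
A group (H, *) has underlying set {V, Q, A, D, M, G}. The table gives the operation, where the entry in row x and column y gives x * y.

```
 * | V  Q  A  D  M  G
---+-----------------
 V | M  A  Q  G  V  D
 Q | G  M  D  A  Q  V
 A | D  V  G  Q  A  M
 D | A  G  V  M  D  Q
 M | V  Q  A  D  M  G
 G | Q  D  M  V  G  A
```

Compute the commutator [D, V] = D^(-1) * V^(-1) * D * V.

G

Identity is M; from the table D^(-1) = D and V^(-1) = V.
D * V = A
A * D = Q
Q * V = G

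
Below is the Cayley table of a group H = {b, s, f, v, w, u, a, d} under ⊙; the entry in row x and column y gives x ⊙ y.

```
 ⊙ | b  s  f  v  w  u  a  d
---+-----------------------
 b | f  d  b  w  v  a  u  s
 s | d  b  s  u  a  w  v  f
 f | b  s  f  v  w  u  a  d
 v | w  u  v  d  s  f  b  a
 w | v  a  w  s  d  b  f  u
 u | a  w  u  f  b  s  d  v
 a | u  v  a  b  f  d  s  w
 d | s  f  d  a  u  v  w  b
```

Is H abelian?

Check whether the table is symmetric across its main diagonal.
Every entry (row x, col y) equals the entry (row y, col x), so H is abelian.
(In fact H ≅ the cyclic group Z_8.)

Yes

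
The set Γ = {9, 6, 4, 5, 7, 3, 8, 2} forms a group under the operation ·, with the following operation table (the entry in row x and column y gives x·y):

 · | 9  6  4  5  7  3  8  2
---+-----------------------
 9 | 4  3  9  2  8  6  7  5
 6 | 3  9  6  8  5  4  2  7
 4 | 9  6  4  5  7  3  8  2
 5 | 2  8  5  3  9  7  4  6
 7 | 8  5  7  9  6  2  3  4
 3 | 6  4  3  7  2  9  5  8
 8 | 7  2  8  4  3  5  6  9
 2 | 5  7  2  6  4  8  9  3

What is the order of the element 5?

8

The identity element is 4 (its row matches the header).
5^1 = 5
5^2 = 5·5 = 3
5^3 = 3·5 = 7
5^4 = 7·5 = 9
5^5 = 9·5 = 2
5^6 = 2·5 = 6
5^7 = 6·5 = 8
5^8 = 8·5 = 4
The first power of 5 equal to the identity is 5^8, so ord(5) = 8.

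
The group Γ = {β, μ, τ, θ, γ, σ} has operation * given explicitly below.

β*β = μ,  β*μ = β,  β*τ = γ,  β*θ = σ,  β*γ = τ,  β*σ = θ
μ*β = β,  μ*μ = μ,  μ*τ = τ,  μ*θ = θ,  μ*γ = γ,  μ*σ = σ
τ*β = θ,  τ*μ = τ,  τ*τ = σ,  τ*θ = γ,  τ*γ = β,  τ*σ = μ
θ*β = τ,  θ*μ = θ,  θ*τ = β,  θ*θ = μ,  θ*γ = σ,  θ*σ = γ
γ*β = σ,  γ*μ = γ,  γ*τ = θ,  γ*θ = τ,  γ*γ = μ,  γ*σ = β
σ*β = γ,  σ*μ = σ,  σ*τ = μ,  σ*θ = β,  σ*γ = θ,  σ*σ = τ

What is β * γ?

τ

Read row β, column γ: β * γ = τ.
(Structurally, Γ here is isomorphic to the symmetric group S_3.)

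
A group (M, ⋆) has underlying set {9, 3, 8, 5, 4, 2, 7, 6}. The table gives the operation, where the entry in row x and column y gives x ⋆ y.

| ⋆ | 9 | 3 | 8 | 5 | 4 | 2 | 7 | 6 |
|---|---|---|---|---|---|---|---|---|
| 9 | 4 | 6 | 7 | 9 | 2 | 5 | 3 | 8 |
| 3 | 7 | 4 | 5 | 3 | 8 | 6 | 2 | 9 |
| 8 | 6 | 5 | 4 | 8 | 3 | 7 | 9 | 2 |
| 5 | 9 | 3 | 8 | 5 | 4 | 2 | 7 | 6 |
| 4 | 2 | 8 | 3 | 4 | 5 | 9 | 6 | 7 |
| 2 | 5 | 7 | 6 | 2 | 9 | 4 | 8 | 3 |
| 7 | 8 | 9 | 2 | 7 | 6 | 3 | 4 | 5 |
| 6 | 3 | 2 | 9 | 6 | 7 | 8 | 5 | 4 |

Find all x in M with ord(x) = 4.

Identity is 5. Compute the order of each non-identity element by repeated multiplication:
  9: 9 → 4 → 2 → 5  (order 4)
  3: 3 → 4 → 8 → 5  (order 4)
  8: 8 → 4 → 3 → 5  (order 4)
  4: 4 → 5  (order 2)
  2: 2 → 4 → 9 → 5  (order 4)
  7: 7 → 4 → 6 → 5  (order 4)
  6: 6 → 4 → 7 → 5  (order 4)
Elements of order 4: {2, 3, 6, 7, 8, 9}.
(Structurally, M here is isomorphic to the quaternion group Q_8.)

{2, 3, 6, 7, 8, 9}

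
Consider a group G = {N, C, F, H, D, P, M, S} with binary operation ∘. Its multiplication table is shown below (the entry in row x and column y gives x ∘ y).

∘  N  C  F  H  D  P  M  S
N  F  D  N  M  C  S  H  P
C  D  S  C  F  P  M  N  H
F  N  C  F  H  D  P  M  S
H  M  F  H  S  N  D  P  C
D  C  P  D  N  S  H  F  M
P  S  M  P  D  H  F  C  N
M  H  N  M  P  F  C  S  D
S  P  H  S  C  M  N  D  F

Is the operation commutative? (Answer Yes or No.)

Check whether the table is symmetric across its main diagonal.
Every entry (row x, col y) equals the entry (row y, col x), so G is abelian.
(In fact G ≅ Z_2 x Z_4.)

Yes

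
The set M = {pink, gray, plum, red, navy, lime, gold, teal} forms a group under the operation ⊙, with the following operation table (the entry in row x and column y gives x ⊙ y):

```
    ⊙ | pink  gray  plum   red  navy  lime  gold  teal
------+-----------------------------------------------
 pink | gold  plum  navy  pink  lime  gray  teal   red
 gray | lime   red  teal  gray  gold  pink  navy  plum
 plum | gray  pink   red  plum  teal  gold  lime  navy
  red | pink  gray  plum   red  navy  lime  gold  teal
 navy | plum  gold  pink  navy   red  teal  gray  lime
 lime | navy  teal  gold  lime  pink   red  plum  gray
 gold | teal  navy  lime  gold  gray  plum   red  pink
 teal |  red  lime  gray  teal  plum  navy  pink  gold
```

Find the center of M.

An element z is central iff its row equals its column in the table.
For lime: lime ⊙ teal = gray ≠ navy = teal ⊙ lime, so lime ∉ Z.
Checking each element this way leaves Z(M) = {gold, red}.

{gold, red}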